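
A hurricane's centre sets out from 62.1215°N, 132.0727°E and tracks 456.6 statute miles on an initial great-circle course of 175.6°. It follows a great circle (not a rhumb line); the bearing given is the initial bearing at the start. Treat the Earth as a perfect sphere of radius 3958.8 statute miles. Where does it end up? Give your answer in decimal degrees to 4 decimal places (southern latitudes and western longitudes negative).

Angular distance δ = d/R = 456.6 / 3958.8 = 0.115338 rad.
Start latitude φ₁ = 1.084225 rad; initial bearing θ = 3.064798 rad.
Applying the spherical law of cosines for sides, sin φ₂ = sin φ₁ cos δ + cos φ₁ sin δ cos θ = 0.824414, so φ₂ = 55.5292°.
Δλ = atan2( sin θ sin δ cos φ₁ , cos δ − sin φ₁ sin φ₂ ) = atan2(0.004128, 0.264622) = 0.015600 rad = 0.8938°.
Hence λ₂ = 132.0727° + 0.8938° = 132.9665°.

latitude 55.5292°, longitude 132.9665°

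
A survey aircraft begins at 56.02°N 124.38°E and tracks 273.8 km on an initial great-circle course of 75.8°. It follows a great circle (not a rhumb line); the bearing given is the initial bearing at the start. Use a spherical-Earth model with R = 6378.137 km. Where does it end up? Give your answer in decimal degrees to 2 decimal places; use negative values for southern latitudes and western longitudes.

Angular distance δ = d/R = 273.8 / 6378.137 = 0.042928 rad.
Start latitude φ₁ = 0.977733 rad; initial bearing θ = 1.322960 rad.
Applying the spherical law of cosines for sides, sin φ₂ = sin φ₁ cos δ + cos φ₁ sin δ cos θ = 0.834353, so φ₂ = 56.55°.
Then Δλ = atan2(0.023252, 0.307206) = 0.075546 rad, from sin θ sin δ cos φ₁ over cos δ − sin φ₁ sin φ₂.
λ₂ = 124.38° + 4.33° = 128.71°.

latitude 56.55°, longitude 128.71°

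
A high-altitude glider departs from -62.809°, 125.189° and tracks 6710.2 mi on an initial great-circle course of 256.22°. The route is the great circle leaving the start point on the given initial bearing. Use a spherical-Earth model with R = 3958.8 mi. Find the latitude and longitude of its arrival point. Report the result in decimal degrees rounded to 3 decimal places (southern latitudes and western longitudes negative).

latitude 0.126°, longitude 19.712°

The arc subtends δ = 6710.2/3958.8 = 1.695009 rad at the centre.
With φ₁ = -62.809° = -1.096224 rad and θ = 256.22° = 4.471883 rad:
Applying the spherical law of cosines for sides, sin φ₂ = sin φ₁ cos δ + cos φ₁ sin δ cos θ = 0.002195, so φ₂ = 0.126°.
Δλ = atan2( sin θ sin δ cos φ₁ , cos δ − sin φ₁ sin φ₂ ) = atan2(-0.440387, -0.121941) = -1.840923 rad = -105.477°.
λ₂ = λ₁ + Δλ = 19.712°.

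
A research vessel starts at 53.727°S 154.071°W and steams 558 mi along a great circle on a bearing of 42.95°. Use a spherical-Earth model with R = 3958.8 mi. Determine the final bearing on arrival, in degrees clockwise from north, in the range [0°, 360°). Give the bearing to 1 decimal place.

The arc subtends δ = 558/3958.8 = 0.140952 rad at the centre.
Start latitude φ₁ = -0.937713 rad; initial bearing θ = 0.749619 rad.
sin φ₂ = sin φ₁ cos δ + cos φ₁ sin δ cos θ = (-0.806207)(0.990083) + (0.591633)(0.140486)(0.731949) = -0.737375
φ₂ = asin(-0.737375) = -0.829176 rad = -47.508°.
Δλ = atan2( sin θ sin δ cos φ₁ , cos δ − sin φ₁ sin φ₂ ) = atan2(0.056632, 0.395606) = 0.142186 rad = 8.147°.
λ₂ = -154.071° + 8.147° = -145.924°.
The forward bearing on arrival equals the back-azimuth from the destination plus 180°.
Back-azimuth from P₂ (-47.5°, -145.9°) to P₁ (-53.7°, -154.1°), with Δλ' = λ₁ − λ₂ = -8.1°: atan2( sin Δλ' cos φ₁ , cos φ₂ sin φ₁ − sin φ₂ cos φ₁ cos Δλ' ) = 216.6°.
Final bearing = (216.6° + 180°) mod 360° = 36.6°.

final bearing 36.6°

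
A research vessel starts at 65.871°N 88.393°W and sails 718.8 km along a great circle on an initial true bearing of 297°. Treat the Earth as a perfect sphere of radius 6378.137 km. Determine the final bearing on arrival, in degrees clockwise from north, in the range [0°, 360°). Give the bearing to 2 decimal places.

final bearing 282.65°

Central angle δ = d/R = 0.112697 rad.
With φ₁ = 65.871° = 1.149666 rad and θ = 297° = 5.183628 rad:
sin φ₂ = sin φ₁ cos δ + cos φ₁ sin δ cos θ = (0.912627)(0.993656) + (0.408792)(0.112459)(0.453990) = 0.927709
φ₂ = asin(0.927709) = 1.188228 rad = 68.080°.
Then Δλ = atan2(-0.040962, 0.147004) = -0.271751 rad, from sin θ sin δ cos φ₁ over cos δ − sin φ₁ sin φ₂.
Hence λ₂ = -88.393° + -15.570° = -103.963°.
The forward bearing on arrival equals the back-azimuth from the destination plus 180°.
Back-azimuth from P₂ (68.08°, -103.96°) to P₁ (65.87°, -88.39°), with Δλ' = λ₁ − λ₂ = 15.57°: atan2( sin Δλ' cos φ₁ , cos φ₂ sin φ₁ − sin φ₂ cos φ₁ cos Δλ' ) = 102.65°.
Final bearing = (102.65° + 180°) mod 360° = 282.65°.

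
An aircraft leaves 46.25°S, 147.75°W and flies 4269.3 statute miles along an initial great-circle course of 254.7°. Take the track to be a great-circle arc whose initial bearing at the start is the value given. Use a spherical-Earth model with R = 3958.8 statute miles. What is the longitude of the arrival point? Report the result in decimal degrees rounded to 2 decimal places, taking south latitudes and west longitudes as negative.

longitude 132.84°

Angular distance δ = d/R = 4269.3 / 3958.8 = 1.078433 rad.
Start latitude φ₁ = -0.807215 rad; initial bearing θ = 4.445354 rad.
Applying the spherical law of cosines for sides, sin φ₂ = sin φ₁ cos δ + cos φ₁ sin δ cos θ = -0.502266, so φ₂ = -30.15°.
For the longitude increment, Δλ = atan2( sin θ sin δ cos φ₁, cos δ − sin φ₁ sin φ₂ ) = atan2(-0.587776, 0.109891) = -79.41°.
λ₂ = -147.75° + -79.41° = -227.16°, normalized to (−180°, 180°] → 132.84°.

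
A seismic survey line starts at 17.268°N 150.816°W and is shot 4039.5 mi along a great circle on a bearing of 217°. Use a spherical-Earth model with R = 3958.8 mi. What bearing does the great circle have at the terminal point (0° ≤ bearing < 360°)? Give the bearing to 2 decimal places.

Central angle δ = d/R = 1.020385 rad.
Start latitude φ₁ = 0.301383 rad; initial bearing θ = 3.787364 rad.
Destination latitude: φ₂ = arcsin( sin φ₁ cos δ + cos φ₁ sin δ cos θ ) = arcsin(-0.494745) = -29.653°.
For the longitude increment, Δλ = atan2( sin θ sin δ cos φ₁, cos δ − sin φ₁ sin φ₂ ) = atan2(-0.489813, 0.669899) = -36.173°.
λ₂ = -150.816° + -36.173° = -186.989°, normalized to (−180°, 180°] → 173.011°.
The forward bearing on arrival equals the back-azimuth from the destination plus 180°.
Back-azimuth from P₂ (-29.65°, 173.01°) to P₁ (17.27°, -150.82°), with Δλ' = λ₁ − λ₂ = -323.83°: atan2( sin Δλ' cos φ₁ , cos φ₂ sin φ₁ − sin φ₂ cos φ₁ cos Δλ' ) = 41.40°.
Final bearing = (41.40° + 180°) mod 360° = 221.40°.

final bearing 221.40°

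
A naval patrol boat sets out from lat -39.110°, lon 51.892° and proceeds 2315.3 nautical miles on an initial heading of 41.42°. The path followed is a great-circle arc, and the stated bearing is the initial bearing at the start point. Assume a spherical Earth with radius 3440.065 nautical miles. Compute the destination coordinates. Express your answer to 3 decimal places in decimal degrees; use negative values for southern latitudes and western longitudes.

The arc subtends δ = 2315.3/3440.065 = 0.673040 rad at the centre.
Start latitude φ₁ = -0.682598 rad; initial bearing θ = 0.722915 rad.
sin φ₂ = sin φ₁ cos δ + cos φ₁ sin δ cos θ = (-0.630811)(0.781930) + (0.775936)(0.623366)(0.749880) = -0.130539
φ₂ = asin(-0.130539) = -0.130913 rad = -7.501°.
Δλ = atan2( sin θ sin δ cos φ₁ , cos δ − sin φ₁ sin φ₂ ) = atan2(0.319998, 0.699585) = 0.429000 rad = 24.580°.
Hence λ₂ = 51.892° + 24.580° = 76.472°.

latitude -7.501°, longitude 76.472°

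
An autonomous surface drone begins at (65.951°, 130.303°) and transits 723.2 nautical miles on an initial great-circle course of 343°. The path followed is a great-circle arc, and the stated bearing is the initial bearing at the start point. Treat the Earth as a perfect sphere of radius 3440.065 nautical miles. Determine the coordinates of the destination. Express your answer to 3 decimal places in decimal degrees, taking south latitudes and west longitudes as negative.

Angular distance δ = d/R = 723.2 / 3440.065 = 0.210229 rad.
With φ₁ = 65.951° = 1.151062 rad and θ = 343° = 5.986479 rad:
sin φ₂ = sin φ₁ cos δ + cos φ₁ sin δ cos θ = (0.913197)(0.977983) + (0.407518)(0.208683)(0.956305) = 0.974418
φ₂ = asin(0.974418) = 1.344116 rad = 77.012°.
Δλ = atan2( sin θ sin δ cos φ₁ , cos δ − sin φ₁ sin φ₂ ) = atan2(-0.024864, 0.088147) = -0.274929 rad = -15.752°.
λ₂ = 130.303° + -15.752° = 114.551°.

latitude 77.012°, longitude 114.551°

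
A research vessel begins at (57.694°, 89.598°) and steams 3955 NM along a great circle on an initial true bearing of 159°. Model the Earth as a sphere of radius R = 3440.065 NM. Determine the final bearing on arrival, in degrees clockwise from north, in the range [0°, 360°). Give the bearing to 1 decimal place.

final bearing 168.9°

δ = 3955/3440.065 = 1.149688 rad (65.8722°).
With φ₁ = 57.694° = 1.006950 rad and θ = 159° = 2.775074 rad:
Applying the spherical law of cosines for sides, sin φ₂ = sin φ₁ cos δ + cos φ₁ sin δ cos θ = -0.109857, so φ₂ = -6.307°.
Δλ = atan2( sin θ sin δ cos φ₁ , cos δ − sin φ₁ sin φ₂ ) = atan2(0.174794, 0.501624) = 0.335299 rad = 19.211°.
λ₂ = 89.598° + 19.211° = 108.809°.
The forward bearing on arrival equals the back-azimuth from the destination plus 180°.
Back-azimuth from P₂ (-6.3°, 108.8°) to P₁ (57.7°, 89.6°), with Δλ' = λ₁ − λ₂ = -19.2°: atan2( sin Δλ' cos φ₁ , cos φ₂ sin φ₁ − sin φ₂ cos φ₁ cos Δλ' ) = 348.9°.
Final bearing = (348.9° + 180°) mod 360° = 168.9°.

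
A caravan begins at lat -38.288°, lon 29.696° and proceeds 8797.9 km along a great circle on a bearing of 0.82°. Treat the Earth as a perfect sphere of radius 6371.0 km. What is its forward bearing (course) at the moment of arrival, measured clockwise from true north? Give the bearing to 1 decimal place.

final bearing 0.9°

δ = 8797.9/6371 = 1.380929 rad (79.1214°).
Converting: φ₁ = -0.668252 rad, θ = 0.014312 rad.
sin φ₂ = sin φ₁ cos δ + cos φ₁ sin δ cos θ = (-0.619615)(0.188728) + (0.784906)(0.982029)(0.999898) = 0.653783
φ₂ = asin(0.653783) = 0.712573 rad = 40.827°.
For the longitude increment, Δλ = atan2( sin θ sin δ cos φ₁, cos δ − sin φ₁ sin φ₂ ) = atan2(0.011031, 0.593822) = 1.064°.
λ₂ = 29.696° + 1.064° = 30.760°.
The forward bearing on arrival equals the back-azimuth from the destination plus 180°.
Back-azimuth from P₂ (40.8°, 30.8°) to P₁ (-38.3°, 29.7°), with Δλ' = λ₁ − λ₂ = -1.1°: atan2( sin Δλ' cos φ₁ , cos φ₂ sin φ₁ − sin φ₂ cos φ₁ cos Δλ' ) = 180.9°.
Final bearing = (180.9° + 180°) mod 360° = 0.9°.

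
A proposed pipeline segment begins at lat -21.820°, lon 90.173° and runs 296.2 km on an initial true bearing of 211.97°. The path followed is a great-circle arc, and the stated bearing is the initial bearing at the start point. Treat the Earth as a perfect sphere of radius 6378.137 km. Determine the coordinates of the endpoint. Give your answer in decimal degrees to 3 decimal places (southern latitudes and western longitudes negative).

The arc subtends δ = 296.2/6378.137 = 0.046440 rad at the centre.
Start latitude φ₁ = -0.380831 rad; initial bearing θ = 3.699574 rad.
sin φ₂ = sin φ₁ cos δ + cos φ₁ sin δ cos θ = (-0.371692)(0.998922) + (0.928356)(0.046423)(-0.848325) = -0.407852
φ₂ = asin(-0.407852) = -0.420100 rad = -24.070°.
For the longitude increment, Δλ = atan2( sin θ sin δ cos φ₁, cos δ − sin φ₁ sin φ₂ ) = atan2(-0.022819, 0.847327) = -1.543°.
λ₂ = 90.173° + -1.543° = 88.630°.

latitude -24.070°, longitude 88.630°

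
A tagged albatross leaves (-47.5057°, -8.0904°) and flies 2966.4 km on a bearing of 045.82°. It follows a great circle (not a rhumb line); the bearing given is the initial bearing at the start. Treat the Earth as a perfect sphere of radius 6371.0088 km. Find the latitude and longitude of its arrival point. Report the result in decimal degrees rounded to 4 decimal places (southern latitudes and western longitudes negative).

δ = 2966.4/6371.0088 = 0.465609 rad (26.6774°).
Start latitude φ₁ = -0.829131 rad; initial bearing θ = 0.799710 rad.
Applying the spherical law of cosines for sides, sin φ₂ = sin φ₁ cos δ + cos φ₁ sin δ cos θ = -0.447489, so φ₂ = -26.5827°.
For the longitude increment, Δλ = atan2( sin θ sin δ cos φ₁, cos δ − sin φ₁ sin φ₂ ) = atan2(0.217502, 0.563595) = 21.1026°.
λ₂ = λ₁ + Δλ = 13.0122°.

latitude -26.5827°, longitude 13.0122°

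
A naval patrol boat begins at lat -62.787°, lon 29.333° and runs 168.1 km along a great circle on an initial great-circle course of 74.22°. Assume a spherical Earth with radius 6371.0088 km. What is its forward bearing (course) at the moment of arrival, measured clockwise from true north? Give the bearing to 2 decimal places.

final bearing 71.44°

Angular distance δ = d/R = 168.1 / 6371.0088 = 0.026385 rad.
With φ₁ = -62.787° = -1.095840 rad and θ = 74.22° = 1.295383 rad:
sin φ₂ = sin φ₁ cos δ + cos φ₁ sin δ cos θ = (-0.889313)(0.999652) + (0.457300)(0.026382)(0.271944) = -0.885722
φ₂ = asin(-0.885722) = -1.088047 rad = -62.341°.
Δλ = atan2( sin θ sin δ cos φ₁ , cos δ − sin φ₁ sin φ₂ ) = atan2(0.011610, 0.211968) = 0.054717 rad = 3.135°.
Hence λ₂ = 29.333° + 3.135° = 32.468°.
The forward bearing on arrival equals the back-azimuth from the destination plus 180°.
Back-azimuth from P₂ (-62.34°, 32.47°) to P₁ (-62.79°, 29.33°), with Δλ' = λ₁ − λ₂ = -3.14°: atan2( sin Δλ' cos φ₁ , cos φ₂ sin φ₁ − sin φ₂ cos φ₁ cos Δλ' ) = 251.44°.
Final bearing = (251.44° + 180°) mod 360° = 71.44°.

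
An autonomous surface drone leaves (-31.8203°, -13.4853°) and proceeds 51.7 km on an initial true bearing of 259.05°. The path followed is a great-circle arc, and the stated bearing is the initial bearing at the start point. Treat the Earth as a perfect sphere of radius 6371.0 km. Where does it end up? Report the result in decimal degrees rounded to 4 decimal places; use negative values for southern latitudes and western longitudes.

latitude -31.9075°, longitude -14.0230°

Central angle δ = d/R = 0.008115 rad.
Converting: φ₁ = -0.555369 rad, θ = 4.521275 rad.
Destination latitude: φ₂ = arcsin( sin φ₁ cos δ + cos φ₁ sin δ cos θ ) = arcsin(-0.528549) = -31.9075°.
For the longitude increment, Δλ = atan2( sin θ sin δ cos φ₁, cos δ − sin φ₁ sin φ₂ ) = atan2(-0.006770, 0.721286) = -0.5377°.
λ₂ = λ₁ + Δλ = -14.0230°.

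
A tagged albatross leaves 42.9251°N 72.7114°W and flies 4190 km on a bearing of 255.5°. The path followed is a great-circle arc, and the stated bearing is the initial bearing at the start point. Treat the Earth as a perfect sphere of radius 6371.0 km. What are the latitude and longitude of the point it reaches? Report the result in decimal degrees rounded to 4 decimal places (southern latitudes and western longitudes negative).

latitude 25.2722°, longitude -113.5885°

Angular distance δ = d/R = 4190 / 6371 = 0.657668 rad.
With φ₁ = 42.9251° = 0.749184 rad and θ = 255.5° = 4.459316 rad:
Destination latitude: φ₂ = arcsin( sin φ₁ cos δ + cos φ₁ sin δ cos θ ) = arcsin(0.426920) = 25.2722°.
Then Δλ = atan2(-0.433344, 0.500670) = -0.713440 rad, from sin θ sin δ cos φ₁ over cos δ − sin φ₁ sin φ₂.
λ₂ = -72.7114° + -40.8771° = -113.5885°.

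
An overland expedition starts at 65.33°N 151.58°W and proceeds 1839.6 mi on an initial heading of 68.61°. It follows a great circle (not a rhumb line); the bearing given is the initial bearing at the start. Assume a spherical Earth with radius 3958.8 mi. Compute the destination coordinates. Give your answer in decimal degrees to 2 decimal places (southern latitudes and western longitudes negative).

latitude 61.71°, longitude -89.87°

δ = 1839.6/3958.8 = 0.464686 rad (26.6246°).
With φ₁ = 65.33° = 1.140224 rad and θ = 68.61° = 1.197470 rad:
Destination latitude: φ₂ = arcsin( sin φ₁ cos δ + cos φ₁ sin δ cos θ ) = arcsin(0.880588) = 61.71°.
For the longitude increment, Δλ = atan2( sin θ sin δ cos φ₁, cos δ − sin φ₁ sin φ₂ ) = atan2(0.174167, 0.093749) = 61.71°.
λ₂ = λ₁ + Δλ = -89.87°.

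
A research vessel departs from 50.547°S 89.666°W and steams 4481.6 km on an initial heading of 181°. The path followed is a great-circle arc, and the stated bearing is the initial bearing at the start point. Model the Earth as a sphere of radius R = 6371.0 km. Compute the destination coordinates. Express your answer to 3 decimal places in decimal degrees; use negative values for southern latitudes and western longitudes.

latitude -88.935°, longitude 127.714°

The arc subtends δ = 4481.6/6371 = 0.703437 rad at the centre.
Start latitude φ₁ = -0.882212 rad; initial bearing θ = 3.159046 rad.
Destination latitude: φ₂ = arcsin( sin φ₁ cos δ + cos φ₁ sin δ cos θ ) = arcsin(-0.999827) = -88.935°.
Then Δλ = atan2(-0.007174, -0.009389) = -2.489190 rad, from sin θ sin δ cos φ₁ over cos δ − sin φ₁ sin φ₂.
λ₂ = -89.666° + -142.620° = -232.286°, normalized to (−180°, 180°] → 127.714°.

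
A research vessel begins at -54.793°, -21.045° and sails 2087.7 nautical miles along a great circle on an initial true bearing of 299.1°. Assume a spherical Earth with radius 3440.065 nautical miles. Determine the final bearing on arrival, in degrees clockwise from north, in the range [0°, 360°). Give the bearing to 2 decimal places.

final bearing 324.12°

The arc subtends δ = 2087.7/3440.065 = 0.606878 rad at the centre.
Start latitude φ₁ = -0.956318 rad; initial bearing θ = 5.220280 rad.
sin φ₂ = sin φ₁ cos δ + cos φ₁ sin δ cos θ = (-0.817074)(0.821432) + (0.576532)(0.570306)(0.486335) = -0.511265
φ₂ = asin(-0.511265) = -0.536656 rad = -30.748°.
Then Δλ = atan2(-0.287296, 0.403691) = -0.618517 rad, from sin θ sin δ cos φ₁ over cos δ − sin φ₁ sin φ₂.
λ₂ = -21.045° + -35.438° = -56.483°.
The forward bearing on arrival equals the back-azimuth from the destination plus 180°.
Back-azimuth from P₂ (-30.75°, -56.48°) to P₁ (-54.79°, -21.05°), with Δλ' = λ₁ − λ₂ = 35.44°: atan2( sin Δλ' cos φ₁ , cos φ₂ sin φ₁ − sin φ₂ cos φ₁ cos Δλ' ) = 144.12°.
Final bearing = (144.12° + 180°) mod 360° = 324.12°.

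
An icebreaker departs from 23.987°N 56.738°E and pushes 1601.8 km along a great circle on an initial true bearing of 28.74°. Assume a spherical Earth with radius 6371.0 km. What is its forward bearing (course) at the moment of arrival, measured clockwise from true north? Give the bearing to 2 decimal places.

Angular distance δ = d/R = 1601.8 / 6371 = 0.251420 rad.
With φ₁ = 23.987° = 0.418652 rad and θ = 28.74° = 0.501608 rad:
Destination latitude: φ₂ = arcsin( sin φ₁ cos δ + cos φ₁ sin δ cos θ ) = arcsin(0.593043) = 36.373°.
Δλ = atan2( sin θ sin δ cos φ₁ , cos δ − sin φ₁ sin φ₂ ) = atan2(0.109291, 0.727471) = 0.149120 rad = 8.544°.
Hence λ₂ = 56.738° + 8.544° = 65.282°.
The forward bearing on arrival equals the back-azimuth from the destination plus 180°.
Back-azimuth from P₂ (36.37°, 65.28°) to P₁ (23.99°, 56.74°), with Δλ' = λ₁ − λ₂ = -8.54°: atan2( sin Δλ' cos φ₁ , cos φ₂ sin φ₁ − sin φ₂ cos φ₁ cos Δλ' ) = 213.07°.
Final bearing = (213.07° + 180°) mod 360° = 33.07°.

final bearing 33.07°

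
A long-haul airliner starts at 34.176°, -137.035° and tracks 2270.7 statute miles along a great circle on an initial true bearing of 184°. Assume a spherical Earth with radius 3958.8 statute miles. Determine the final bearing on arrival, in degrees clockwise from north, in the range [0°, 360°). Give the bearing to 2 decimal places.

Central angle δ = d/R = 0.573583 rad.
Start latitude φ₁ = 0.596484 rad; initial bearing θ = 3.211406 rad.
Destination latitude: φ₂ = arcsin( sin φ₁ cos δ + cos φ₁ sin δ cos θ ) = arcsin(0.023992) = 1.375°.
Then Δλ = atan2(-0.031316, 0.826485) = -0.037873 rad, from sin θ sin δ cos φ₁ over cos δ − sin φ₁ sin φ₂.
λ₂ = -137.035° + -2.170° = -139.205°.
The forward bearing on arrival equals the back-azimuth from the destination plus 180°.
Back-azimuth from P₂ (1.37°, -139.20°) to P₁ (34.18°, -137.03°), with Δλ' = λ₁ − λ₂ = 2.17°: atan2( sin Δλ' cos φ₁ , cos φ₂ sin φ₁ − sin φ₂ cos φ₁ cos Δλ' ) = 3.31°.
Final bearing = (3.31° + 180°) mod 360° = 183.31°.

final bearing 183.31°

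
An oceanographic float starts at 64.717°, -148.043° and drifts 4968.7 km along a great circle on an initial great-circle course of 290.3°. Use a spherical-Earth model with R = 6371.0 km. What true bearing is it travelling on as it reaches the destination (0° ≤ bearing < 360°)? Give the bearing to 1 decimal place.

final bearing 217.1°

Central angle δ = d/R = 0.779893 rad.
Start latitude φ₁ = 1.129525 rad; initial bearing θ = 5.066691 rad.
Applying the spherical law of cosines for sides, sin φ₂ = sin φ₁ cos δ + cos φ₁ sin δ cos θ = 0.747078, so φ₂ = 48.338°.
Then Δλ = atan2(-0.281677, 0.035474) = -1.445518 rad, from sin θ sin δ cos φ₁ over cos δ − sin φ₁ sin φ₂.
λ₂ = -148.043° + -82.822° = -230.865°, normalized to (−180°, 180°] → 129.135°.
The forward bearing on arrival equals the back-azimuth from the destination plus 180°.
Back-azimuth from P₂ (48.3°, 129.1°) to P₁ (64.7°, -148.0°), with Δλ' = λ₁ − λ₂ = -277.2°: atan2( sin Δλ' cos φ₁ , cos φ₂ sin φ₁ − sin φ₂ cos φ₁ cos Δλ' ) = 37.1°.
Final bearing = (37.1° + 180°) mod 360° = 217.1°.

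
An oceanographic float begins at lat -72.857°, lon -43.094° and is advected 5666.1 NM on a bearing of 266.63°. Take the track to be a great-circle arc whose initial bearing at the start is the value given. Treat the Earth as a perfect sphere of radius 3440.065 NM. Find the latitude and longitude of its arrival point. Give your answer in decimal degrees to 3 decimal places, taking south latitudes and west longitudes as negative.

Angular distance δ = d/R = 5666.1 / 3440.065 = 1.647091 rad.
With φ₁ = -72.857° = -1.271595 rad and θ = 266.63° = 4.653571 rad:
Destination latitude: φ₂ = arcsin( sin φ₁ cos δ + cos φ₁ sin δ cos θ ) = arcsin(0.055558) = 3.185°.
Then Δλ = atan2(-0.293392, -0.023131) = -1.649474 rad, from sin θ sin δ cos φ₁ over cos δ − sin φ₁ sin φ₂.
λ₂ = λ₁ + Δλ = -137.602°.

latitude 3.185°, longitude -137.602°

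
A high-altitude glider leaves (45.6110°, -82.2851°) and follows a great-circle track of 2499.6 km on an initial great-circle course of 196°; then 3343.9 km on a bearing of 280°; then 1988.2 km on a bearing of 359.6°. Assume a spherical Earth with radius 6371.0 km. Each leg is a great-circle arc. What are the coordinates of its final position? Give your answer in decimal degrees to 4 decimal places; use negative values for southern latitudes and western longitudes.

latitude 43.2559°, longitude -122.1723°

Apply the spherical direct solution leg by leg, carrying full precision between legs.
Leg 1: from (45.6110°, -82.2851°), δ = 2499.6/6371 = 0.392340 rad, θ = 196° → φ = 23.7787°, λ = -88.8984°.
Leg 2: from (23.7787°, -88.8984°), δ = 3343.9/6371 = 0.524863 rad, θ = 280° → φ = 25.3761°, λ = -122.0037°.
Leg 3: from (25.3761°, -122.0037°), δ = 1988.2/6371 = 0.312070 rad, θ = 359.6° → φ = 43.2559°, λ = -122.1723°.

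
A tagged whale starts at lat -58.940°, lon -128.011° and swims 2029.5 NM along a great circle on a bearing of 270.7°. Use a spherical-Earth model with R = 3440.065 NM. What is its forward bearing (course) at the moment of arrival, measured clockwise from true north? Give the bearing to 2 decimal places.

Angular distance δ = d/R = 2029.5 / 3440.065 = 0.589960 rad.
Converting: φ₁ = -1.028697 rad, θ = 4.724606 rad.
sin φ₂ = sin φ₁ cos δ + cos φ₁ sin δ cos θ = (-0.856627)(0.830963) + (0.515935)(0.556328)(0.012217) = -0.708319
φ₂ = asin(-0.708319) = -0.787114 rad = -45.098°.
Δλ = atan2( sin θ sin δ cos φ₁ , cos δ − sin φ₁ sin φ₂ ) = atan2(-0.287008, 0.224197) = -0.907653 rad = -52.005°.
λ₂ = -128.011° + -52.005° = -180.016°, normalized to (−180°, 180°] → 179.984°.
The forward bearing on arrival equals the back-azimuth from the destination plus 180°.
Back-azimuth from P₂ (-45.10°, 179.98°) to P₁ (-58.94°, -128.01°), with Δλ' = λ₁ − λ₂ = -308.00°: atan2( sin Δλ' cos φ₁ , cos φ₂ sin φ₁ − sin φ₂ cos φ₁ cos Δλ' ) = 133.04°.
Final bearing = (133.04° + 180°) mod 360° = 313.04°.

final bearing 313.04°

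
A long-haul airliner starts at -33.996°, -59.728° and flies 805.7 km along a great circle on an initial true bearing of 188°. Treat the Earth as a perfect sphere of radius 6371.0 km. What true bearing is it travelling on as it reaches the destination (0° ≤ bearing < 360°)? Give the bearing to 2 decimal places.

The arc subtends δ = 805.7/6371 = 0.126464 rad at the centre.
Converting: φ₁ = -0.593342 rad, θ = 3.281219 rad.
Applying the spherical law of cosines for sides, sin φ₂ = sin φ₁ cos δ + cos φ₁ sin δ cos θ = -0.658221, so φ₂ = -41.164°.
For the longitude increment, Δλ = atan2( sin θ sin δ cos φ₁, cos δ − sin φ₁ sin φ₂ ) = atan2(-0.014553, 0.623980) = -1.336°.
λ₂ = λ₁ + Δλ = -61.064°.
The forward bearing on arrival equals the back-azimuth from the destination plus 180°.
Back-azimuth from P₂ (-41.16°, -61.06°) to P₁ (-34.00°, -59.73°), with Δλ' = λ₁ − λ₂ = 1.34°: atan2( sin Δλ' cos φ₁ , cos φ₂ sin φ₁ − sin φ₂ cos φ₁ cos Δλ' ) = 8.82°.
Final bearing = (8.82° + 180°) mod 360° = 188.82°.

final bearing 188.82°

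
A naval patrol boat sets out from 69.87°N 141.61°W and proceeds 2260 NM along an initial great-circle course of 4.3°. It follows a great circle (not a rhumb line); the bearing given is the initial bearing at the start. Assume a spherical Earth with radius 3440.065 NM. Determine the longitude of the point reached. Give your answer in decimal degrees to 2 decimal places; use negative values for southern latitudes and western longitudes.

Angular distance δ = d/R = 2260 / 3440.065 = 0.656964 rad.
Start latitude φ₁ = 1.219462 rad; initial bearing θ = 0.075049 rad.
sin φ₂ = sin φ₁ cos δ + cos φ₁ sin δ cos θ = (0.938914)(0.791850) + (0.344151)(0.610716)(0.997185) = 0.953066
φ₂ = asin(0.953066) = 1.263207 rad = 72.38°.
Then Δλ = atan2(0.015759, -0.102997) = 2.989767 rad, from sin θ sin δ cos φ₁ over cos δ − sin φ₁ sin φ₂.
Hence λ₂ = -141.61° + 171.30° = 29.69°.

longitude 29.69°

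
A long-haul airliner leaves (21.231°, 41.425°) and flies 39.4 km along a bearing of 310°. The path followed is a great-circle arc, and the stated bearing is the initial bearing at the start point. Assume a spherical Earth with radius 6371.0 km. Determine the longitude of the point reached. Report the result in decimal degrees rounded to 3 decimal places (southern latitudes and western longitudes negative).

longitude 41.133°

The arc subtends δ = 39.4/6371 = 0.006184 rad at the centre.
Start latitude φ₁ = 0.370551 rad; initial bearing θ = 5.410521 rad.
Destination latitude: φ₂ = arcsin( sin φ₁ cos δ + cos φ₁ sin δ cos θ ) = arcsin(0.365827) = 21.459°.
Δλ = atan2( sin θ sin δ cos φ₁ , cos δ − sin φ₁ sin φ₂ ) = atan2(-0.004416, 0.867504) = -0.005090 rad = -0.292°.
Hence λ₂ = 41.425° + -0.292° = 41.133°.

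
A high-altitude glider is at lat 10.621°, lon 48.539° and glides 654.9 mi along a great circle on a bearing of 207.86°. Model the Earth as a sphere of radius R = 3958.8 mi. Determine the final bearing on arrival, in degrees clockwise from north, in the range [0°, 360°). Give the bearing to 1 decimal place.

final bearing 207.4°

Angular distance δ = d/R = 654.9 / 3958.8 = 0.165429 rad.
Start latitude φ₁ = 0.185371 rad; initial bearing θ = 3.627841 rad.
Destination latitude: φ₂ = arcsin( sin φ₁ cos δ + cos φ₁ sin δ cos θ ) = arcsin(0.038701) = 2.218°.
For the longitude increment, Δλ = atan2( sin θ sin δ cos φ₁, cos δ − sin φ₁ sin φ₂ ) = atan2(-0.075637, 0.979215) = -4.417°.
Hence λ₂ = 48.539° + -4.417° = 44.122°.
The forward bearing on arrival equals the back-azimuth from the destination plus 180°.
Back-azimuth from P₂ (2.2°, 44.1°) to P₁ (10.6°, 48.5°), with Δλ' = λ₁ − λ₂ = 4.4°: atan2( sin Δλ' cos φ₁ , cos φ₂ sin φ₁ − sin φ₂ cos φ₁ cos Δλ' ) = 27.4°.
Final bearing = (27.4° + 180°) mod 360° = 207.4°.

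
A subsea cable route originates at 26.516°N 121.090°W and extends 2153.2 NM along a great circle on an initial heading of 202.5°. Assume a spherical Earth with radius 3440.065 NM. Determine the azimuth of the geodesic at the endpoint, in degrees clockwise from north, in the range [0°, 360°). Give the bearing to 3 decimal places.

final bearing 200.183°

δ = 2153.2/3440.065 = 0.625918 rad (35.8625°).
Converting: φ₁ = 0.462792 rad, θ = 3.534292 rad.
sin φ₂ = sin φ₁ cos δ + cos φ₁ sin δ cos θ = (0.446448)(0.810425) + (0.894810)(0.585842)(-0.923880) = -0.122501
φ₂ = asin(-0.122501) = -0.122809 rad = -7.036°.
For the longitude increment, Δλ = atan2( sin θ sin δ cos φ₁, cos δ − sin φ₁ sin φ₂ ) = atan2(-0.200609, 0.865116) = -13.055°.
Hence λ₂ = -121.090° + -13.055° = -134.145°.
The forward bearing on arrival equals the back-azimuth from the destination plus 180°.
Back-azimuth from P₂ (-7.036°, -134.145°) to P₁ (26.516°, -121.090°), with Δλ' = λ₁ − λ₂ = 13.055°: atan2( sin Δλ' cos φ₁ , cos φ₂ sin φ₁ − sin φ₂ cos φ₁ cos Δλ' ) = 20.183°.
Final bearing = (20.183° + 180°) mod 360° = 200.183°.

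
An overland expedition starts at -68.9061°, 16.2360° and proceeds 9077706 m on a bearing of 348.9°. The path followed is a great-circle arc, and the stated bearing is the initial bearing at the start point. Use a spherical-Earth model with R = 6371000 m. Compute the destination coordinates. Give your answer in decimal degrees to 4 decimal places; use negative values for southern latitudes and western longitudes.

Angular distance δ = d/R = 9077706 / 6371000 = 1.424848 rad.
Converting: φ₁ = -1.202638 rad, θ = 6.089454 rad.
Destination latitude: φ₂ = arcsin( sin φ₁ cos δ + cos φ₁ sin δ cos θ ) = arcsin(0.213724) = 12.3407°.
Then Δλ = atan2(-0.068552, 0.344834) = -0.196237 rad, from sin θ sin δ cos φ₁ over cos δ − sin φ₁ sin φ₂.
Hence λ₂ = 16.2360° + -11.2436° = 4.9924°.

latitude 12.3407°, longitude 4.9924°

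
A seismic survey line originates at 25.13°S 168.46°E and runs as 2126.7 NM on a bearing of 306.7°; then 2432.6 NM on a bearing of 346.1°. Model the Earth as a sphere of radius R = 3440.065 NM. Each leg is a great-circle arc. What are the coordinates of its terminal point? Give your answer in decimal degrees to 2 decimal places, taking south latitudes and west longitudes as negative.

Apply the spherical direct solution leg by leg, carrying full precision between legs.
Leg 1: from (-25.13°, 168.46°), δ = 2126.7/3440.065 = 0.618215 rad, θ = 306.7° → φ = -1.86°, λ = 140.75°.
Leg 2: from (-1.86°, 140.75°), δ = 2432.6/3440.065 = 0.707138 rad, θ = 346.1° → φ = 37.27°, λ = 129.44°.

latitude 37.27°, longitude 129.44°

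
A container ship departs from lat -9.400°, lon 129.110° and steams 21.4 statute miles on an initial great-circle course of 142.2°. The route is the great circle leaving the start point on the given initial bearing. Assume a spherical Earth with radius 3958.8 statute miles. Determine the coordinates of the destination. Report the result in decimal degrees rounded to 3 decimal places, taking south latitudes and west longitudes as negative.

latitude -9.645°, longitude 129.303°

The arc subtends δ = 21.4/3958.8 = 0.005406 rad at the centre.
Converting: φ₁ = -0.164061 rad, θ = 2.481858 rad.
Destination latitude: φ₂ = arcsin( sin φ₁ cos δ + cos φ₁ sin δ cos θ ) = arcsin(-0.167538) = -9.645°.
Then Δλ = atan2(0.003269, 0.972622) = 0.003361 rad, from sin θ sin δ cos φ₁ over cos δ − sin φ₁ sin φ₂.
λ₂ = λ₁ + Δλ = 129.303°.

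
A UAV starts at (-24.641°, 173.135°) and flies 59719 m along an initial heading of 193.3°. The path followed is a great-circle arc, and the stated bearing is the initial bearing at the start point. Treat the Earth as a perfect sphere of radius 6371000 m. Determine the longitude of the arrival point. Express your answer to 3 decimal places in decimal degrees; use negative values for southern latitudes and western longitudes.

longitude 172.998°

δ = 59719/6371000 = 0.009374 rad (0.5371°).
Converting: φ₁ = -0.430067 rad, θ = 3.373721 rad.
Destination latitude: φ₂ = arcsin( sin φ₁ cos δ + cos φ₁ sin δ cos θ ) = arcsin(-0.425204) = -25.164°.
Then Δλ = atan2(-0.001960, 0.822675) = -0.002382 rad, from sin θ sin δ cos φ₁ over cos δ − sin φ₁ sin φ₂.
λ₂ = λ₁ + Δλ = 172.998°.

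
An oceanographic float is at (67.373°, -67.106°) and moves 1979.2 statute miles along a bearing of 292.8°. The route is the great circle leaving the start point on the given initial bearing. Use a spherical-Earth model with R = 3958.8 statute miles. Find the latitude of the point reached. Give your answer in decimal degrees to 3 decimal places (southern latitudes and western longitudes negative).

latitude 61.827°

Angular distance δ = d/R = 1979.2 / 3958.8 = 0.499949 rad.
Converting: φ₁ = 1.175881 rad, θ = 5.110324 rad.
sin φ₂ = sin φ₁ cos δ + cos φ₁ sin δ cos θ = (0.923029)(0.877607) + (0.384730)(0.479381)(0.387516) = 0.881527
φ₂ = asin(0.881527) = 1.079087 rad = 61.827°.
Δλ = atan2( sin θ sin δ cos φ₁ , cos δ − sin φ₁ sin φ₂ ) = atan2(-0.170022, 0.063932) = -1.211130 rad = -69.393°.
Hence λ₂ = -67.106° + -69.393° = -136.499°.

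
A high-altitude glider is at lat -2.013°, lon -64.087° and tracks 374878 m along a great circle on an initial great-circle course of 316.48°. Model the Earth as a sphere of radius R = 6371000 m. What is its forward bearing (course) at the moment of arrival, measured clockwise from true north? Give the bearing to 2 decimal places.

final bearing 316.51°

The arc subtends δ = 374878/6371000 = 0.058841 rad at the centre.
Converting: φ₁ = -0.035133 rad, θ = 5.523618 rad.
sin φ₂ = sin φ₁ cos δ + cos φ₁ sin δ cos θ = (-0.035126)(0.998269) + (0.999383)(0.058807)(0.725134) = 0.007551
φ₂ = asin(0.007551) = 0.007552 rad = 0.433°.
For the longitude increment, Δλ = atan2( sin θ sin δ cos φ₁, cos δ − sin φ₁ sin φ₂ ) = atan2(-0.040470, 0.998535) = -2.321°.
λ₂ = -64.087° + -2.321° = -66.408°.
The forward bearing on arrival equals the back-azimuth from the destination plus 180°.
Back-azimuth from P₂ (0.43°, -66.41°) to P₁ (-2.01°, -64.09°), with Δλ' = λ₁ − λ₂ = 2.32°: atan2( sin Δλ' cos φ₁ , cos φ₂ sin φ₁ − sin φ₂ cos φ₁ cos Δλ' ) = 136.51°.
Final bearing = (136.51° + 180°) mod 360° = 316.51°.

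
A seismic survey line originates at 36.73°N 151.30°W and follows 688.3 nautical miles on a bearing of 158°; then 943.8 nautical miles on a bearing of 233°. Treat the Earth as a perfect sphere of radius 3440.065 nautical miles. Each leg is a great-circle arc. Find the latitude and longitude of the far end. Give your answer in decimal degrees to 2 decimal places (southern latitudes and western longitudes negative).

latitude 15.99°, longitude -159.56°

Apply the spherical direct solution leg by leg, carrying full precision between legs.
Leg 1: from (36.73°, -151.30°), δ = 688.3/3440.065 = 0.200083 rad, θ = 158° → φ = 26.00°, λ = -146.55°.
Leg 2: from (26.00°, -146.55°), δ = 943.8/3440.065 = 0.274355 rad, θ = 233° → φ = 15.99°, λ = -159.56°.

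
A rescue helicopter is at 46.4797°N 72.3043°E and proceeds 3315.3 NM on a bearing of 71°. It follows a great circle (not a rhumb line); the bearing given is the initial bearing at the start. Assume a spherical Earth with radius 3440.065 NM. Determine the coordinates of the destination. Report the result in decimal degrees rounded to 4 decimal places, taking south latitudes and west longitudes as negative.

Central angle δ = d/R = 0.963732 rad.
Start latitude φ₁ = 0.811224 rad; initial bearing θ = 1.239184 rad.
Destination latitude: φ₂ = arcsin( sin φ₁ cos δ + cos φ₁ sin δ cos θ ) = arcsin(0.597790) = 36.7118°.
Δλ = atan2( sin θ sin δ cos φ₁ , cos δ − sin φ₁ sin φ₂ ) = atan2(0.534761, 0.136983) = 1.320031 rad = 75.6322°.
λ₂ = λ₁ + Δλ = 147.9365°.

latitude 36.7118°, longitude 147.9365°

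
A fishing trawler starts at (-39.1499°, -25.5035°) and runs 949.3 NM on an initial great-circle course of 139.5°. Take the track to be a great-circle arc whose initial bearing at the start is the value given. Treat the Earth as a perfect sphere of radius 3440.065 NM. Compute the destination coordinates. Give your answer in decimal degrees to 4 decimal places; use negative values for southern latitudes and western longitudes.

latitude -50.1867°, longitude -9.4602°

Angular distance δ = d/R = 949.3 / 3440.065 = 0.275954 rad.
Converting: φ₁ = -0.683295 rad, θ = 2.434734 rad.
Applying the spherical law of cosines for sides, sin φ₂ = sin φ₁ cos δ + cos φ₁ sin δ cos θ = -0.768135, so φ₂ = -50.1867°.
Then Δλ = atan2(0.137226, 0.477202) = 0.280008 rad, from sin θ sin δ cos φ₁ over cos δ − sin φ₁ sin φ₂.
λ₂ = -25.5035° + 16.0433° = -9.4602°.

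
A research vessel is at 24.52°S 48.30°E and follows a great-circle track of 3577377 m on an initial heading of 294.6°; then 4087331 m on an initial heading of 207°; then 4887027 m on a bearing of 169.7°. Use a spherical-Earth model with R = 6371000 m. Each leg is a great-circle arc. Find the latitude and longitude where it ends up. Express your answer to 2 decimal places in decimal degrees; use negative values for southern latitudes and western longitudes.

Apply the spherical direct solution leg by leg, carrying full precision between legs.
Leg 1: from (-24.52°, 48.30°), δ = 3577377/6371000 = 0.561509 rad, θ = 294.6° → φ = -8.61°, λ = 18.98°.
Leg 2: from (-8.61°, 18.98°), δ = 4087331/6371000 = 0.641553 rad, θ = 207° → φ = -40.32°, λ = -1.89°.
Leg 3: from (-40.32°, -1.89°), δ = 4887027/6371000 = 0.767074 rad, θ = 169.7° → φ = -80.57°, λ = 47.33°.

latitude -80.57°, longitude 47.33°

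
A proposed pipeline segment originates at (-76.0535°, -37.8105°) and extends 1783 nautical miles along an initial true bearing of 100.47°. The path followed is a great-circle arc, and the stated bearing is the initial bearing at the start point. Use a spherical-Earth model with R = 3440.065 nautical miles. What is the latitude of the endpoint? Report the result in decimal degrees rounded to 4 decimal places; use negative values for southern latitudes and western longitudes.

δ = 1783/3440.065 = 0.518304 rad (29.6966°).
Converting: φ₁ = -1.327384 rad, θ = 1.753532 rad.
sin φ₂ = sin φ₁ cos δ + cos φ₁ sin δ cos θ = (-0.970521)(0.868661) + (0.241016)(0.495408)(-0.181721) = -0.864751
φ₂ = asin(-0.864751) = -1.044655 rad = -59.8543°.
For the longitude increment, Δλ = atan2( sin θ sin δ cos φ₁, cos δ − sin φ₁ sin φ₂ ) = atan2(0.117413, 0.029401) = 75.9417°.
λ₂ = λ₁ + Δλ = 38.1312°.

latitude -59.8543°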